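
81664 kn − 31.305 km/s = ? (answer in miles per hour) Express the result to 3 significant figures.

23900 mph

81664 kn = 93977.25 mph and 31.305 km/s = 70027.29 mph.
93977.25 − 70027.29 ≈ 23900 mph.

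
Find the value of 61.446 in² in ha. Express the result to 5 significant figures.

1 square inch = 6.45160 × 10^-8 ha.
Thus 61.446 × 6.45160 × 10^-8 ≈ 3.9643 × 10^-6 ha.

3.9643 × 10^-6 hectares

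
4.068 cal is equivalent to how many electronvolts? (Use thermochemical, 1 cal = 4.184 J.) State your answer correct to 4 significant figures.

1.062 × 10^20 eV

1 calorie = 2.61145 × 10^19 eV.
Thus 4.068 × 2.61145 × 10^19 ≈ 1.062 × 10^20 eV.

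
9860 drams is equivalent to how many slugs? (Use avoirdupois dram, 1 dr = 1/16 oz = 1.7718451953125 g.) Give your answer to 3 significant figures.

1 dr = 0.000121410 slug.
Thus 9860 × 0.000121410 ≈ 1.20 slug.

1.20 slugs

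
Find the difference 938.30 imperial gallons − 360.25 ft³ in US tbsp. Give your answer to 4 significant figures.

-401400 US tablespoons

938.30 imp gal = 288474 US tbsp and 360.25 ft³ = 689883 US tbsp.
288474 − 689883 ≈ -401400 US tbsp.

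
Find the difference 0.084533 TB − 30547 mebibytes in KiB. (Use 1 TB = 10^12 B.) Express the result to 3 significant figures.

0.084533 TB = 8.25518e+7 KiB and 30547 MiB = 3.12801e+7 KiB.
8.25518e+7 − 3.12801e+7 ≈ 5.13e+7 KiB.

5.13e+7 kibibytes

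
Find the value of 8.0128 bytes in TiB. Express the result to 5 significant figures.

7.2876e-12 TiB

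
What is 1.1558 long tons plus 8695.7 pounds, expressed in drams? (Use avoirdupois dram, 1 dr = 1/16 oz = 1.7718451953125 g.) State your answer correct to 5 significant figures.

2.8889 × 10^6 drams

1.1558 long ton = 662782 dr and 8695.7 lb = 2.22610 × 10^6 dr.
662782 + 2.22610 × 10^6 ≈ 2.8889 × 10^6 dr.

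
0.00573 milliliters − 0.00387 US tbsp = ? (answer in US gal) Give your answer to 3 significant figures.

-1.36 × 10^-5 US gal

0.00573 mL = 1.51371 × 10^-6 US gal and 0.00387 US tbsp = 1.51172 × 10^-5 US gal.
1.51371 × 10^-6 − 1.51172 × 10^-5 ≈ -1.36 × 10^-5 US gal.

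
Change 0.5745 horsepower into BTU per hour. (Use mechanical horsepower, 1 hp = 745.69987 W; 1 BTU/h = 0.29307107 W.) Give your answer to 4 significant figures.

1 horsepower = 2544.43 BTU/h.
0.5745 × 2544.43 ≈ 1462 BTU/h.

1462 BTU/h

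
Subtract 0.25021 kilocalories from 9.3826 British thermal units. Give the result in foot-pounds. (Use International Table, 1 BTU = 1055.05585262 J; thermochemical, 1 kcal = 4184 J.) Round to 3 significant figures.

9.3826 BTU = 7301.25 ft·lbf and 0.25021 kcal = 772.138 ft·lbf.
7301.25 − 772.138 ≈ 6530 ft·lbf.

6530 ft·lbf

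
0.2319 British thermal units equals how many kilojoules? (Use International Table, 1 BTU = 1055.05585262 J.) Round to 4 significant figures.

0.2447 kilojoules

1 British thermal unit = 1.05506 kilojoules.
So 0.2319 × 1.05506 ≈ 0.2447 kJ.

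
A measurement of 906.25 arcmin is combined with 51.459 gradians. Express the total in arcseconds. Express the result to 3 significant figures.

221000 arcsec

906.25 arcmin = 54375.0 arcsec and 51.459 grad = 166727 arcsec.
54375.0 + 166727 ≈ 221000 arcsec.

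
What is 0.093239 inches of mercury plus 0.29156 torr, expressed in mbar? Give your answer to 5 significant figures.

0.093239 inHg = 3.15743 mbar and 0.29156 torr = 0.388715 mbar.
3.15743 + 0.388715 ≈ 3.5461 mbar.

3.5461 millibar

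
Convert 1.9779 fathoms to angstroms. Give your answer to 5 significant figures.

1 fathom = 1.82880e+10 angstroms.
So 1.9779 × 1.82880e+10 ≈ 3.6172e+10 Å.

3.6172e+10 angstroms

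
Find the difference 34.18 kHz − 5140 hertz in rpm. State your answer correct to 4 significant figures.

34.18 kHz = 2.05080 × 10^6 rpm and 5140 Hz = 308400 rpm.
2.05080 × 10^6 − 308400 ≈ 1.742 × 10^6 rpm.

1.742 × 10^6 revolutions per minute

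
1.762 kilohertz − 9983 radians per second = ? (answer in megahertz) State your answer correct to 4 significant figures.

1.762 kHz = 0.00176200 MHz and 9983 rad/s = 0.00158884 MHz.
0.00176200 − 0.00158884 ≈ 0.0001732 MHz.

0.0001732 MHz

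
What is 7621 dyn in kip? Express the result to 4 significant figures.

1.713 × 10^-5 kips

1 dyn = 2.24809 × 10^-9 kip.
7621 × 2.24809 × 10^-9 ≈ 1.713 × 10^-5 kip.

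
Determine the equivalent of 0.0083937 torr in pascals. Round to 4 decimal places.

1.1191 pascals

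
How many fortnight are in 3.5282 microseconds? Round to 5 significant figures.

2.9168e-12 fortnight

1 μs = 8.26720e-13 fortnight.
3.5282 × 8.26720e-13 ≈ 2.9168e-12 fortnight.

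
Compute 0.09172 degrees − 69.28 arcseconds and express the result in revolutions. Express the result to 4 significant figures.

0.0002013 rev

0.09172 ° = 0.000254778 rev and 69.28 arcsec = 5.34568e-5 rev.
0.000254778 − 5.34568e-5 ≈ 0.0002013 rev.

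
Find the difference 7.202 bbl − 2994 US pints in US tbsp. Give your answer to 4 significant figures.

-18370 US tablespoons

7.202 bbl = 77435.9 US tbsp and 2994 US pt = 95808.0 US tbsp.
77435.9 − 95808.0 ≈ -18370 US tbsp.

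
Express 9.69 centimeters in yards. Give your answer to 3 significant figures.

1 centimeter = 0.0109361 yd.
So 9.69 × 0.0109361 ≈ 0.106 yd.

0.106 yards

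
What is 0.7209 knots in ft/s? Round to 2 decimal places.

1.22 feet per second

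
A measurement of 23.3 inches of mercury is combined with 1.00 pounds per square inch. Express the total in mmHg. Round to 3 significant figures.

644 mmHg

23.3 inHg = 591.820 mmHg and 1.00 psi = 51.7149 mmHg.
591.820 + 51.7149 ≈ 644 mmHg.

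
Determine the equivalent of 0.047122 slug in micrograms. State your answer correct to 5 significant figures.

1 slug = 1.45939 × 10^10 micrograms.
Thus 0.047122 × 1.45939 × 10^10 ≈ 6.8769 × 10^8 μg.

6.8769 × 10^8 micrograms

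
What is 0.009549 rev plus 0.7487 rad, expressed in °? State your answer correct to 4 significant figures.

0.009549 rev = 3.437640 ° and 0.7487 rad = 42.89735 °.
3.437640 + 42.89735 ≈ 46.33 °.

46.33 °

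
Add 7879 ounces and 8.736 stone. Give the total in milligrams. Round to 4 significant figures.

7879 oz = 2.23366 × 10^8 mg and 8.736 st = 5.54762 × 10^7 mg.
2.23366 × 10^8 + 5.54762 × 10^7 ≈ 2.788 × 10^8 mg.

2.788 × 10^8 mg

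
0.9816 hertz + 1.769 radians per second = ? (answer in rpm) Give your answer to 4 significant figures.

75.79 revolutions per minute

0.9816 Hz = 58.8960 rpm and 1.769 rad/s = 16.8927 rpm.
58.8960 + 16.8927 ≈ 75.79 rpm.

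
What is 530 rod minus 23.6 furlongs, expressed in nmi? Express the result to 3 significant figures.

530 rod = 1.43924 nmi and 23.6 furlong = 2.56348 nmi.
1.43924 − 2.56348 ≈ -1.12 nmi.

-1.12 nmi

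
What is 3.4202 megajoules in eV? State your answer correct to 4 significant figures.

1 megajoule = 6.24151 × 10^24 electronvolts.
So 3.4202 × 6.24151 × 10^24 ≈ 2.135 × 10^25 eV.

2.135 × 10^25 eV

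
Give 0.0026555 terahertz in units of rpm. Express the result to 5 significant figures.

1.5933e+11 revolutions per minute

1 THz = 6.00000e+13 revolutions per minute.
Then 0.0026555 × 6.00000e+13 ≈ 1.5933e+11 rpm.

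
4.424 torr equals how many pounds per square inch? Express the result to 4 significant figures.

1 torr = 0.0193368 psi.
So 4.424 × 0.0193368 ≈ 0.08555 psi.

0.08555 pounds per square inch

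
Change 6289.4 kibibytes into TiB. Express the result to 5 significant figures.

5.8575 × 10^-6 TiB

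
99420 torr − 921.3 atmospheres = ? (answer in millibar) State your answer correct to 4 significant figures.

-801000 millibar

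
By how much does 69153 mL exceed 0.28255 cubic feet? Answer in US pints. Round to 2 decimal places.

69153 mL = 146.146 US pt and 0.28255 ft³ = 16.9090 US pt.
146.146 − 16.9090 ≈ 129.24 US pt.

129.24 US pints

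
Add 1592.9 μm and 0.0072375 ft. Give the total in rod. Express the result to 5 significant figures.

1592.9 μm = 0.000316730 rod and 0.0072375 ft = 0.000438636 rod.
0.000316730 + 0.000438636 ≈ 0.00075537 rod.

0.00075537 rods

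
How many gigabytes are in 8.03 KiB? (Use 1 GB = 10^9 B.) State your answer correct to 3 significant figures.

1 KiB = 1.02400 × 10^-6 gigabytes.
Thus 8.03 × 1.02400 × 10^-6 ≈ 8.22 × 10^-6 GB.

8.22 × 10^-6 GB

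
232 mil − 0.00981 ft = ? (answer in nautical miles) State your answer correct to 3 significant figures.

1.57e-6 nmi

232 mil = 3.18186e-6 nmi and 0.00981 ft = 1.61452e-6 nmi.
3.18186e-6 − 1.61452e-6 ≈ 1.57e-6 nmi.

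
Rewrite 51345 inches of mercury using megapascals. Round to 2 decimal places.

173.87 megapascals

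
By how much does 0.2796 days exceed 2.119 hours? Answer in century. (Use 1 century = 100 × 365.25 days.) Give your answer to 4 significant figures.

5.238e-6 century

0.2796 d = 7.65503e-6 century and 2.119 h = 2.41729e-6 century.
7.65503e-6 − 2.41729e-6 ≈ 5.238e-6 century.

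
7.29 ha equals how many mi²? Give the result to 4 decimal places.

1 hectare = 0.00386102 mi².
7.29 × 0.00386102 ≈ 0.0281 mi².

0.0281 mi²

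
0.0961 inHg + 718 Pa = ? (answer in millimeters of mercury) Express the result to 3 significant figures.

0.0961 inHg = 2.44094 mmHg and 718 Pa = 5.38544 mmHg.
2.44094 + 5.38544 ≈ 7.83 mmHg.

7.83 mmHg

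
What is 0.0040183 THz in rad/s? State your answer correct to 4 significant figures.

2.525 × 10^10 rad/s

1 THz = 6.28319 × 10^12 rad/s.
Then 0.0040183 × 6.28319 × 10^12 ≈ 2.525 × 10^10 rad/s.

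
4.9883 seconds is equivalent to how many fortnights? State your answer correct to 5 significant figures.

1 second = 8.26720e-7 fortnights.
4.9883 × 8.26720e-7 ≈ 4.1239e-6 fortnight.

4.1239e-6 fortnights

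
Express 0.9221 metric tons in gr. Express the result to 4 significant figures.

1.423e+7 gr

1 metric ton = 1.54324e+7 gr.
Then 0.9221 × 1.54324e+7 ≈ 1.423e+7 gr.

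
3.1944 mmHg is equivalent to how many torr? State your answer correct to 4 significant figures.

3.194 torr

1 mmHg = 1.00000 torr.
So 3.1944 × 1.00000 ≈ 3.194 torr.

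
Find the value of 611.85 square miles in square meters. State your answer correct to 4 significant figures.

1 mi² = 2.58999 × 10^6 m².
Then 611.85 × 2.58999 × 10^6 ≈ 1.585 × 10^9 m².

1.585 × 10^9 m²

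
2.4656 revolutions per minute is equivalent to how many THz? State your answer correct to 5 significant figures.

1 rpm = 1.66667e-14 THz.
2.4656 × 1.66667e-14 ≈ 4.1093e-14 THz.

4.1093e-14 terahertz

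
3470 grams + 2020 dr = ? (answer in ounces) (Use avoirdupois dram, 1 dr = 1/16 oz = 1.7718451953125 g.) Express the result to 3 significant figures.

3470 g = 122.401 oz and 2020 dr = 126.250 oz.
122.401 + 126.250 ≈ 249 oz.

249 oz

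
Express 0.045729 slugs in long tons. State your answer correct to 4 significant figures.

1 slug = 0.0143634 long ton.
So 0.045729 × 0.0143634 ≈ 0.0006568 long ton.

0.0006568 long tons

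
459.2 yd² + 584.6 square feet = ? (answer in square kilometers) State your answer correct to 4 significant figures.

0.0004383 km²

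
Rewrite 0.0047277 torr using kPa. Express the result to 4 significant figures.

0.0006303 kPa

1 torr = 0.133322 kPa.
0.0047277 × 0.133322 ≈ 0.0006303 kPa.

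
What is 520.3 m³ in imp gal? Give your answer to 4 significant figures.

1 cubic meter = 219.969 imperial gallons.
So 520.3 × 219.969 ≈ 114400 imp gal.

114400 imperial gallons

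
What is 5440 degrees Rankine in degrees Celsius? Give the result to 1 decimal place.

2749.1 °C

°R = (°C + 273.15) × 9/5.
Applying the formula gives 2749.1 °C.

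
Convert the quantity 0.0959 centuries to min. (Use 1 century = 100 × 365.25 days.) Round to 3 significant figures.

1 century = 5.25960e+7 min.
0.0959 × 5.25960e+7 ≈ 5.04e+6 min.

5.04e+6 min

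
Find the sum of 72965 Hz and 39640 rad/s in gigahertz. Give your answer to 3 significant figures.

7.93 × 10^-5 gigahertz

72965 Hz = 7.29650 × 10^-5 GHz and 39640 rad/s = 6.30890 × 10^-6 GHz.
7.29650 × 10^-5 + 6.30890 × 10^-6 ≈ 7.93 × 10^-5 GHz.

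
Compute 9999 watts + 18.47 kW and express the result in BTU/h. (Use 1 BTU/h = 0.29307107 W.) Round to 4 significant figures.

9999 W = 34118.0 BTU/h and 18.47 kW = 63022.3 BTU/h.
34118.0 + 63022.3 ≈ 97140 BTU/h.

97140 BTU/h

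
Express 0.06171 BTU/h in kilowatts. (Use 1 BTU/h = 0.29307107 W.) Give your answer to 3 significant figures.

1 BTU per hour = 0.000293071 kilowatts.
Then 0.06171 × 0.000293071 ≈ 1.81e-5 kW.

1.81e-5 kW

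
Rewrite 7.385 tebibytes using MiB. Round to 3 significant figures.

7.74e+6 MiB

1 tebibyte = 1.04858e+6 MiB.
Then 7.385 × 1.04858e+6 ≈ 7.74e+6 MiB.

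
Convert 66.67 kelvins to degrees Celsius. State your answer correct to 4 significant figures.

-206.5 degrees Celsius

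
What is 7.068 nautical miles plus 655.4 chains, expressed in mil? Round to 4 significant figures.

7.068 nmi = 5.15352e+8 mil and 655.4 chain = 5.19077e+8 mil.
5.15352e+8 + 5.19077e+8 ≈ 1.034e+9 mil.

1.034e+9 mil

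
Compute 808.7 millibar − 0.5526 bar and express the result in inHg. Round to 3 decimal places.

7.563 inches of mercury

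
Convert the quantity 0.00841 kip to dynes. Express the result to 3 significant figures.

3.74 × 10^6 dyn

1 kip = 4.44822 × 10^8 dynes.
Thus 0.00841 × 4.44822 × 10^8 ≈ 3.74 × 10^6 dyn.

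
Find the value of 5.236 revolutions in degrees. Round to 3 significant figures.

1 revolution = 360.000 °.
Then 5.236 × 360.000 ≈ 1880 °.

1880 degrees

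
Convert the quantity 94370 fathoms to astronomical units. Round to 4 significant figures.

1.154e-6 astronomical units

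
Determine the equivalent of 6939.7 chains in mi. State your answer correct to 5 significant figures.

1 chain = 0.0125000 mi.
Then 6939.7 × 0.0125000 ≈ 86.746 mi.

86.746 miles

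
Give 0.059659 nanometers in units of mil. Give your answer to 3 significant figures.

2.35 × 10^-6 mil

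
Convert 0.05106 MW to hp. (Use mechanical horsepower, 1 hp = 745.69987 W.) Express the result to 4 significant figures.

68.47 horsepower

1 megawatt = 1341.02 horsepower.
0.05106 × 1341.02 ≈ 68.47 hp.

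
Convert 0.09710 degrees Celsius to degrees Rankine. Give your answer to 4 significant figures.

491.8 °R

°R = (°C + 273.15) × 9/5.
Applying the formula gives 491.8 °R.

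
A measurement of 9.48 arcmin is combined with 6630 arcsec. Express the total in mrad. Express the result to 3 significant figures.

34.9 mrad

9.48 arcmin = 2.75762 mrad and 6630 arcsec = 32.1431 mrad.
2.75762 + 32.1431 ≈ 34.9 mrad.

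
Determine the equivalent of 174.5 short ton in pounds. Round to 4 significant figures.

349000 lb

1 short ton = 2000.00 pounds.
So 174.5 × 2000.00 ≈ 349000 lb.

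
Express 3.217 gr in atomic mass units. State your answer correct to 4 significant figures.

1 gr = 3.90228e+22 atomic mass units.
3.217 × 3.90228e+22 ≈ 1.255e+23 u.

1.255e+23 atomic mass units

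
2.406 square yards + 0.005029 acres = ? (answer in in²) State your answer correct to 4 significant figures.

34660 square inches

2.406 yd² = 3118.18 in² and 0.005029 acre = 31545.1 in².
3118.18 + 31545.1 ≈ 34660 in².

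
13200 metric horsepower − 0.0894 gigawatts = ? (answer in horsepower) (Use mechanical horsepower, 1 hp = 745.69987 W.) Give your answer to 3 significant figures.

-107000 horsepower

13200 PS = 13019.4 hp and 0.0894 GW = 119887 hp.
13019.4 − 119887 ≈ -107000 hp.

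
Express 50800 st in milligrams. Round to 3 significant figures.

1 st = 6.35029e+6 mg.
So 50800 × 6.35029e+6 ≈ 3.23e+11 mg.

3.23e+11 milligrams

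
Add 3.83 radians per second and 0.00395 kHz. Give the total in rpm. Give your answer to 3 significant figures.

3.83 rad/s = 36.5738 rpm and 0.00395 kHz = 237.000 rpm.
36.5738 + 237.000 ≈ 274 rpm.

274 revolutions per minute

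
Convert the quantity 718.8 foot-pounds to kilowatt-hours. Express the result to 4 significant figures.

0.0002707 kilowatt-hours

1 ft·lbf = 3.76616e-7 kWh.
718.8 × 3.76616e-7 ≈ 0.0002707 kWh.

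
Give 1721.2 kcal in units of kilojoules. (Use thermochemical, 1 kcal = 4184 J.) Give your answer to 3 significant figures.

1 kilocalorie = 4.18400 kilojoules.
1721.2 × 4.18400 ≈ 7200 kJ.

7200 kilojoules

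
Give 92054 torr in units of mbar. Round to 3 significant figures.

1 torr = 1.33322 millibar.
92054 × 1.33322 ≈ 123000 mbar.

123000 millibar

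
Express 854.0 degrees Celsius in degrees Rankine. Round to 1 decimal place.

°R = (°C + 273.15) × 9/5.
Applying the formula gives 2028.9 °R.

2028.9 degrees Rankine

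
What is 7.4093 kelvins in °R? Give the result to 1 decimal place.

13.3 °R

°R = K × 9/5.
Applying the formula gives 13.3 °R.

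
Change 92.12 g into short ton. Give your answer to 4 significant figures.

1 g = 1.10231 × 10^-6 short tons.
Thus 92.12 × 1.10231 × 10^-6 ≈ 0.0001015 short ton.

0.0001015 short tons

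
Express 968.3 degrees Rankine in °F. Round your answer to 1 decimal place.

508.6 degrees Fahrenheit

°R = °F + 459.67.
Applying the formula gives 508.6 °F.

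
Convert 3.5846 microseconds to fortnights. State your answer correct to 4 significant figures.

2.963 × 10^-12 fortnight

1 μs = 8.26720 × 10^-13 fortnight.
So 3.5846 × 8.26720 × 10^-13 ≈ 2.963 × 10^-12 fortnight.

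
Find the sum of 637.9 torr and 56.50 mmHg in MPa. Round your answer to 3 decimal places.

0.093 MPa

637.9 torr = 0.0850463 MPa and 56.50 mmHg = 0.00753271 MPa.
0.0850463 + 0.00753271 ≈ 0.093 MPa.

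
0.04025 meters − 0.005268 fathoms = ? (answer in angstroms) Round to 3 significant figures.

0.04025 m = 4.02500 × 10^8 Å and 0.005268 fathom = 9.63412 × 10^7 Å.
4.02500 × 10^8 − 9.63412 × 10^7 ≈ 3.06 × 10^8 Å.

3.06 × 10^8 angstroms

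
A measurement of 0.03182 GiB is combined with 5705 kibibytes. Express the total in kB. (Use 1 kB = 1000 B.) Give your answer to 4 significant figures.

40010 kB

0.03182 GiB = 34166.5 kB and 5705 KiB = 5841.92 kB.
34166.5 + 5841.92 ≈ 40010 kB.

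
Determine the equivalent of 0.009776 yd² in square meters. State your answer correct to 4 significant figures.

0.008174 m²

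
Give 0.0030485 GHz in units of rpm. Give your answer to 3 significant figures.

1.83e+8 revolutions per minute

1 gigahertz = 6.00000e+10 rpm.
Thus 0.0030485 × 6.00000e+10 ≈ 1.83e+8 rpm.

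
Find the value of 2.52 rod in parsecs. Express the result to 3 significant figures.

1 rod = 1.62985 × 10^-16 parsecs.
2.52 × 1.62985 × 10^-16 ≈ 4.11 × 10^-16 pc.

4.11 × 10^-16 parsecs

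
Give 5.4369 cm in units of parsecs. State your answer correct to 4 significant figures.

1.762e-18 pc

1 cm = 3.24078e-19 parsecs.
5.4369 × 3.24078e-19 ≈ 1.762e-18 pc.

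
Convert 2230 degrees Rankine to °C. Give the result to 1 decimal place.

°R = (°C + 273.15) × 9/5.
Applying the formula gives 965.7 °C.

965.7 degrees Celsius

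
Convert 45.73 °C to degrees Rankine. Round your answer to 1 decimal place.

°R = (°C + 273.15) × 9/5.
Applying the formula gives 574.0 °R.

574.0 °R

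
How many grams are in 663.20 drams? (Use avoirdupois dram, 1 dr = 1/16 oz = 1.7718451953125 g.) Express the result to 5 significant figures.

1 dr = 1.77185 g.
Thus 663.20 × 1.77185 ≈ 1175.1 g.

1175.1 grams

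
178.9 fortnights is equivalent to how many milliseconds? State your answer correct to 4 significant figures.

2.164e+11 ms

1 fortnight = 1.20960e+9 milliseconds.
178.9 × 1.20960e+9 ≈ 2.164e+11 ms.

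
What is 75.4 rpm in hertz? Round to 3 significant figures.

1 rpm = 0.0166667 Hz.
Then 75.4 × 0.0166667 ≈ 1.26 Hz.

1.26 hertz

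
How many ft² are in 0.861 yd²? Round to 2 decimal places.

1 square yard = 9.00000 ft².
So 0.861 × 9.00000 ≈ 7.75 ft².

7.75 square feet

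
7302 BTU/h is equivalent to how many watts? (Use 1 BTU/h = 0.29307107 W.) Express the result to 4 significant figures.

2140 watts

1 BTU/h = 0.293071 watts.
So 7302 × 0.293071 ≈ 2140 W.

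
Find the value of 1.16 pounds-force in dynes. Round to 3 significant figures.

1 pound-force = 444822 dynes.
So 1.16 × 444822 ≈ 516000 dyn.

516000 dyn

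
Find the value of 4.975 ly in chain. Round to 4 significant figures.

2.340e+15 chain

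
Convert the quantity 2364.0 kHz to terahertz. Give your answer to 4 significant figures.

2.364e-6 terahertz

1 kHz = 1.00000e-9 THz.
So 2364.0 × 1.00000e-9 ≈ 2.364e-6 THz.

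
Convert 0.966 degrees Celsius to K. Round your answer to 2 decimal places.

K = °C + 273.15.
Applying the formula gives 274.12 K.

274.12 K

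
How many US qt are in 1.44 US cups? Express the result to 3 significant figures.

0.360 US qt

1 US cup = 0.250000 US quarts.
1.44 × 0.250000 ≈ 0.360 US qt.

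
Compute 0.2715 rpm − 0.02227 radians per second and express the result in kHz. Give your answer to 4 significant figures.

9.806 × 10^-7 kHz

0.2715 rpm = 4.52500 × 10^-6 kHz and 0.02227 rad/s = 3.54438 × 10^-6 kHz.
4.52500 × 10^-6 − 3.54438 × 10^-6 ≈ 9.806 × 10^-7 kHz.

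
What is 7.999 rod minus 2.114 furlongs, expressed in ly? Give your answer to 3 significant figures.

-4.07e-14 light-years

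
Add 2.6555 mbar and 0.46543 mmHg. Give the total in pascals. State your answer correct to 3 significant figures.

2.6555 mbar = 265.550 Pa and 0.46543 mmHg = 62.0522 Pa.
265.550 + 62.0522 ≈ 328 Pa.

328 pascals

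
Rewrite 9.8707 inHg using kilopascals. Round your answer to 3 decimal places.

33.426 kilopascals

1 inHg = 3.38639 kilopascals.
Thus 9.8707 × 3.38639 ≈ 33.426 kPa.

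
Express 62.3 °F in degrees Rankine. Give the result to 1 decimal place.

°R = °F + 459.67.
Applying the formula gives 522.0 °R.

522.0 degrees Rankine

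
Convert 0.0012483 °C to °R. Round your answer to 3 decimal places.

°R = (°C + 273.15) × 9/5.
Applying the formula gives 491.672 °R.

491.672 °R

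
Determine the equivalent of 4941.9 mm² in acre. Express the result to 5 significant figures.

1.2212e-6 acres

1 square millimeter = 2.47105e-10 acres.
Then 4941.9 × 2.47105e-10 ≈ 1.2212e-6 acre.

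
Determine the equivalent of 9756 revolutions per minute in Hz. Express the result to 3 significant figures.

163 hertz

1 rpm = 0.0166667 Hz.
So 9756 × 0.0166667 ≈ 163 Hz.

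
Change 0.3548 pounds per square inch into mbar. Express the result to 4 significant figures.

24.46 millibar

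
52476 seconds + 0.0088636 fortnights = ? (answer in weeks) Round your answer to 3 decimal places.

52476 s = 0.0867659 wk and 0.0088636 fortnight = 0.0177272 wk.
0.0867659 + 0.0177272 ≈ 0.104 wk.

0.104 weeks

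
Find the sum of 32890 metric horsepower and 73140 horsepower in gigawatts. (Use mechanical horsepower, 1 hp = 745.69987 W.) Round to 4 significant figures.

0.07873 gigawatts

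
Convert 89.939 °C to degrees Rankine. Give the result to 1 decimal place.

653.6 °R

°R = (°C + 273.15) × 9/5.
Applying the formula gives 653.6 °R.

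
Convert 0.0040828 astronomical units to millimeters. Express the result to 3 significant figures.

1 astronomical unit = 1.49598 × 10^14 mm.
0.0040828 × 1.49598 × 10^14 ≈ 6.11 × 10^11 mm.

6.11 × 10^11 mm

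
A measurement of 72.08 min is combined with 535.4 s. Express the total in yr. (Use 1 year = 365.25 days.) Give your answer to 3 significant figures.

72.08 min = 0.000137045 yr and 535.4 s = 1.69658e-5 yr.
0.000137045 + 1.69658e-5 ≈ 0.000154 yr.

0.000154 years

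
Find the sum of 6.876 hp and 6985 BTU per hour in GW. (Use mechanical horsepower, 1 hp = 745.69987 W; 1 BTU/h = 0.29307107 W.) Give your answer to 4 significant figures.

7.175 × 10^-6 gigawatts

6.876 hp = 5.12743 × 10^-6 GW and 6985 BTU/h = 2.04710 × 10^-6 GW.
5.12743 × 10^-6 + 2.04710 × 10^-6 ≈ 7.175 × 10^-6 GW.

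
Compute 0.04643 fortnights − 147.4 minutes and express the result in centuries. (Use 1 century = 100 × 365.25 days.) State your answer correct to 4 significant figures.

0.04643 fortnight = 1.77966 × 10^-5 century and 147.4 min = 2.80249 × 10^-6 century.
1.77966 × 10^-5 − 2.80249 × 10^-6 ≈ 1.499 × 10^-5 century.

1.499 × 10^-5 centuries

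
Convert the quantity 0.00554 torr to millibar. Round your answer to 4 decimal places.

0.0074 mbar

1 torr = 1.33322 millibar.
So 0.00554 × 1.33322 ≈ 0.0074 mbar.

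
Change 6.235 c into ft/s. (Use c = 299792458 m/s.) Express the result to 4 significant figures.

6.133 × 10^9 ft/s

1 speed of light = 9.83571 × 10^8 ft/s.
Then 6.235 × 9.83571 × 10^8 ≈ 6.133 × 10^9 ft/s.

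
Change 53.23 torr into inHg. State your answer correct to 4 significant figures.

2.096 inHg

1 torr = 0.0393701 inHg.
Thus 53.23 × 0.0393701 ≈ 2.096 inHg.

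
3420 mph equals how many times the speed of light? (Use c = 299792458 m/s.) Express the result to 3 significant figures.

1 mile per hour = 1.49116 × 10^-9 times the speed of light.
Then 3420 × 1.49116 × 10^-9 ≈ 5.10 × 10^-6 c.

5.10 × 10^-6 c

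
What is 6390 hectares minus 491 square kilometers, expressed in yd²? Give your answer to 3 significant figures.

6390 ha = 7.64238 × 10^7 yd² and 491 km² = 5.87231 × 10^8 yd².
7.64238 × 10^7 − 5.87231 × 10^8 ≈ -5.11 × 10^8 yd².

-5.11 × 10^8 yd²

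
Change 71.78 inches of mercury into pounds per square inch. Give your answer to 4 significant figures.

35.26 psi

1 inch of mercury = 0.491154 psi.
Thus 71.78 × 0.491154 ≈ 35.26 psi.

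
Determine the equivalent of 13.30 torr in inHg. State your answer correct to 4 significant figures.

1 torr = 0.0393701 inHg.
Then 13.30 × 0.0393701 ≈ 0.5236 inHg.

0.5236 inHg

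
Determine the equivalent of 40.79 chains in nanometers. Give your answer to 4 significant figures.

1 chain = 2.01168 × 10^10 nanometers.
So 40.79 × 2.01168 × 10^10 ≈ 8.206 × 10^11 nm.

8.206 × 10^11 nanometers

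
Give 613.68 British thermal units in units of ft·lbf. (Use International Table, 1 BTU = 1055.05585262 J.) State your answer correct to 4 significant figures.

1 BTU = 778.169 foot-pounds.
Thus 613.68 × 778.169 ≈ 477500 ft·lbf.

477500 ft·lbf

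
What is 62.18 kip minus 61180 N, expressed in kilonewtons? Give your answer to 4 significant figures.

62.18 kip = 276.590 kN and 61180 N = 61.1800 kN.
276.590 − 61.1800 ≈ 215.4 kN.

215.4 kilonewtons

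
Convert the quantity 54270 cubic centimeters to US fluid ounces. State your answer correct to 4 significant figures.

1 cubic centimeter = 0.0338140 US fluid ounces.
54270 × 0.0338140 ≈ 1835 US fl oz.

1835 US fluid ounces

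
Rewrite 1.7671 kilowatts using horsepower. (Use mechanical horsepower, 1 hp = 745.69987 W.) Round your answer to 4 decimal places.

2.3697 horsepower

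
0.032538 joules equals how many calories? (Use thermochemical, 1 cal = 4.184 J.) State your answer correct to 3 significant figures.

0.00778 cal

1 joule = 0.239006 cal.
Thus 0.032538 × 0.239006 ≈ 0.00778 cal.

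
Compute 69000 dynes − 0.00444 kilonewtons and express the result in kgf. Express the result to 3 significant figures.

69000 dyn = 0.0703604 kgf and 0.00444 kN = 0.452754 kgf.
0.0703604 − 0.452754 ≈ -0.382 kgf.

-0.382 kgf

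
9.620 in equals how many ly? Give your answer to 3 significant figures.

2.58e-17 ly

1 inch = 2.68478e-18 ly.
Then 9.620 × 2.68478e-18 ≈ 2.58e-17 ly.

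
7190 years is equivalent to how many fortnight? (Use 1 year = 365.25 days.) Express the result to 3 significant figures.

188000 fortnight

1 yr = 26.0893 fortnight.
Then 7190 × 26.0893 ≈ 188000 fortnight.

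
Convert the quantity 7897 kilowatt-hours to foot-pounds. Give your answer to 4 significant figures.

2.097 × 10^10 foot-pounds

1 kWh = 2.65522 × 10^6 foot-pounds.
7897 × 2.65522 × 10^6 ≈ 2.097 × 10^10 ft·lbf.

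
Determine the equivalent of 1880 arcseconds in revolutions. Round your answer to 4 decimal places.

0.0015 rev

1 arcsecond = 7.71605 × 10^-7 rev.
Then 1880 × 7.71605 × 10^-7 ≈ 0.0015 rev.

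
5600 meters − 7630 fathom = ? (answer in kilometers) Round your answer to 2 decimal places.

5600 m = 5.60000 km and 7630 fathom = 13.9537 km.
5.60000 − 13.9537 ≈ -8.35 km.

-8.35 km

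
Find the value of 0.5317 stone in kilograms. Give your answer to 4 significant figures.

1 stone = 6.35029 kg.
0.5317 × 6.35029 ≈ 3.376 kg.

3.376 kg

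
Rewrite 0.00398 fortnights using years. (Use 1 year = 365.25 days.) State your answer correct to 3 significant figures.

1 fortnight = 0.0383299 years.
Thus 0.00398 × 0.0383299 ≈ 0.000153 yr.

0.000153 years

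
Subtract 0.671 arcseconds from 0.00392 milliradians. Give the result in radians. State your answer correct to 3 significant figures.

0.00392 mrad = 3.92000e-6 rad and 0.671 arcsec = 3.25310e-6 rad.
3.92000e-6 − 3.25310e-6 ≈ 6.67e-7 rad.

6.67e-7 rad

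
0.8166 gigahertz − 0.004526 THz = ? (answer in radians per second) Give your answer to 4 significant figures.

0.8166 GHz = 5.13085e+9 rad/s and 0.004526 THz = 2.84377e+10 rad/s.
5.13085e+9 − 2.84377e+10 ≈ -2.331e+10 rad/s.

-2.331e+10 rad/s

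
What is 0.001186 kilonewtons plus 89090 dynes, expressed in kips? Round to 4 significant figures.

0.001186 kN = 0.000266623 kip and 89090 dyn = 0.000200282 kip.
0.000266623 + 0.000200282 ≈ 0.0004669 kip.

0.0004669 kip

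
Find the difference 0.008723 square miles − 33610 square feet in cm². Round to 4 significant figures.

0.008723 mi² = 2.25925e+8 cm² and 33610 ft² = 3.12247e+7 cm².
2.25925e+8 − 3.12247e+7 ≈ 1.947e+8 cm².

1.947e+8 square centimeters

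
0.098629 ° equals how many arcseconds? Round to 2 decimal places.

1 ° = 3600.00 arcseconds.
Thus 0.098629 × 3600.00 ≈ 355.06 arcsec.

355.06 arcseconds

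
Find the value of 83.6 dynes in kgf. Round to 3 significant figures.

1 dyn = 1.01972e-6 kgf.
So 83.6 × 1.01972e-6 ≈ 8.52e-5 kgf.

8.52e-5 kgf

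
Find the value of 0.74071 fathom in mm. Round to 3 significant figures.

1350 mm

1 fathom = 1828.80 millimeters.
0.74071 × 1828.80 ≈ 1350 mm.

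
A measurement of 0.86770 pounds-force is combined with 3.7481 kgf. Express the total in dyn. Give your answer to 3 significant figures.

0.86770 lbf = 385972 dyn and 3.7481 kgf = 3.67563 × 10^6 dyn.
385972 + 3.67563 × 10^6 ≈ 4.06 × 10^6 dyn.

4.06 × 10^6 dynes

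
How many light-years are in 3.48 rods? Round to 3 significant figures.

1.85 × 10^-15 ly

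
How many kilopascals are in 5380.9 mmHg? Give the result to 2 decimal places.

717.39 kilopascals

1 millimeter of mercury = 0.133322 kilopascals.
Then 5380.9 × 0.133322 ≈ 717.39 kPa.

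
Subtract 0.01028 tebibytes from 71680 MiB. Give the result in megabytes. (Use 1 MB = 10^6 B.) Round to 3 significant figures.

71680 MiB = 75161.9 MB and 0.01028 TiB = 11303.0 MB.
75161.9 − 11303.0 ≈ 63900 MB.

63900 MB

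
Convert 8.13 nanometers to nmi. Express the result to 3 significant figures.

4.39 × 10^-12 nmi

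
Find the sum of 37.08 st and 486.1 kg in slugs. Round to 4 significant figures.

49.44 slug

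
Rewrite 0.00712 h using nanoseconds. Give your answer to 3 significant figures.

1 hour = 3.60000 × 10^12 ns.
So 0.00712 × 3.60000 × 10^12 ≈ 2.56 × 10^10 ns.

2.56 × 10^10 ns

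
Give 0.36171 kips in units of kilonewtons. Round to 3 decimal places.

1.609 kN

1 kip = 4.44822 kN.
0.36171 × 4.44822 ≈ 1.609 kN.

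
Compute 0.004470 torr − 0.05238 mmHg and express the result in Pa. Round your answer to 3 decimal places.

-6.387 Pa

0.004470 torr = 0.595951 Pa and 0.05238 mmHg = 6.98343 Pa.
0.595951 − 6.98343 ≈ -6.387 Pa.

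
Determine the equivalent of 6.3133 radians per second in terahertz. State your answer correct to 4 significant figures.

1.005 × 10^-12 terahertz

1 rad/s = 1.59155 × 10^-13 THz.
Then 6.3133 × 1.59155 × 10^-13 ≈ 1.005 × 10^-12 THz.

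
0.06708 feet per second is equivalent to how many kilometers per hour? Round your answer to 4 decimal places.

0.0736 km/h

1 foot per second = 1.09728 km/h.
0.06708 × 1.09728 ≈ 0.0736 km/h.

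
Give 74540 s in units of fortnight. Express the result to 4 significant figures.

1 s = 8.26720 × 10^-7 fortnight.
Thus 74540 × 8.26720 × 10^-7 ≈ 0.06162 fortnight.

0.06162 fortnight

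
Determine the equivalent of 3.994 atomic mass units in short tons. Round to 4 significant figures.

7.311e-30 short ton

1 atomic mass unit = 1.83043e-30 short ton.
3.994 × 1.83043e-30 ≈ 7.311e-30 short ton.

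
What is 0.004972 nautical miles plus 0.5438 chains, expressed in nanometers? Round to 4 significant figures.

0.004972 nmi = 9.20814 × 10^9 nm and 0.5438 chain = 1.09395 × 10^10 nm.
9.20814 × 10^9 + 1.09395 × 10^10 ≈ 2.015 × 10^10 nm.

2.015 × 10^10 nanometers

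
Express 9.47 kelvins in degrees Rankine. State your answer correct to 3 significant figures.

°R = K × 9/5.
Applying the formula gives 17.0 °R.

17.0 °R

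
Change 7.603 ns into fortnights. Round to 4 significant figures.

6.286e-15 fortnights

1 ns = 8.26720e-16 fortnights.
7.603 × 8.26720e-16 ≈ 6.286e-15 fortnight.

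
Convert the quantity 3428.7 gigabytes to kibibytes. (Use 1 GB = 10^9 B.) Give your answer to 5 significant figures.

1 gigabyte = 976562.5 KiB.
So 3428.7 × 976562.5 ≈ 3.3483 × 10^9 KiB.

3.3483 × 10^9 kibibytes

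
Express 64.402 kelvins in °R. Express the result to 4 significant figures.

115.9 °R

°R = K × 9/5.
Applying the formula gives 115.9 °R.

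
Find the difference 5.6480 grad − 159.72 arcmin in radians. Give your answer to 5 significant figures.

5.6480 grad = 0.0887186 rad and 159.72 arcmin = 0.0464607 rad.
0.0887186 − 0.0464607 ≈ 0.042258 rad.

0.042258 rad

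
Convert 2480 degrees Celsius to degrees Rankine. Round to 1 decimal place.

°R = (°C + 273.15) × 9/5.
Applying the formula gives 4955.7 °R.

4955.7 °R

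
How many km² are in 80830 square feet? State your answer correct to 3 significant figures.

0.00751 square kilometers

1 ft² = 9.29030 × 10^-8 km².
Then 80830 × 9.29030 × 10^-8 ≈ 0.00751 km².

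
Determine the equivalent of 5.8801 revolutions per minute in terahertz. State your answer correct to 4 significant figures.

9.800e-14 THz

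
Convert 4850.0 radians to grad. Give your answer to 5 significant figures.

308760 grad

1 radian = 63.6620 gradians.
So 4850.0 × 63.6620 ≈ 308760 grad.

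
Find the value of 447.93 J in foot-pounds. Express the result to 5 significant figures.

1 J = 0.737562 foot-pounds.
Then 447.93 × 0.737562 ≈ 330.38 ft·lbf.

330.38 ft·lbf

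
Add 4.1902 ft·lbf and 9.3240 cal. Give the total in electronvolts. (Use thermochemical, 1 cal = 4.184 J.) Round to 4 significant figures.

4.1902 ft·lbf = 3.545894 × 10^19 eV and 9.3240 cal = 2.434914 × 10^20 eV.
3.545894 × 10^19 + 2.434914 × 10^20 ≈ 2.790 × 10^20 eV.

2.790 × 10^20 electronvolts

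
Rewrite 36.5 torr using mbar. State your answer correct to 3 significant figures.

48.7 mbar

1 torr = 1.33322 mbar.
Thus 36.5 × 1.33322 ≈ 48.7 mbar.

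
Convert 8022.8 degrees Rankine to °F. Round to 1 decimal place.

7563.1 degrees Fahrenheit

°R = °F + 459.67.
Applying the formula gives 7563.1 °F.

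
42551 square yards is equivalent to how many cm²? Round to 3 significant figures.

1 yd² = 8361.27 cm².
So 42551 × 8361.27 ≈ 3.56e+8 cm².

3.56e+8 square centimeters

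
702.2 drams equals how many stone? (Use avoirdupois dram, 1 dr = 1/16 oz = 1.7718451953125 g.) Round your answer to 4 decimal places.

1 dr = 0.000279018 stone.
Then 702.2 × 0.000279018 ≈ 0.1959 st.

0.1959 stone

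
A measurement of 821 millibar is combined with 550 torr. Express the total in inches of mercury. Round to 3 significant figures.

821 mbar = 24.2441 inHg and 550 torr = 21.6535 inHg.
24.2441 + 21.6535 ≈ 45.9 inHg.

45.9 inches of mercury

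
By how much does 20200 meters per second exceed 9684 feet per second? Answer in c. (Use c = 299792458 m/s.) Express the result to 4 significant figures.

20200 m/s = 6.73799e-5 c and 9684 ft/s = 9.84576e-6 c.
6.73799e-5 − 9.84576e-6 ≈ 5.753e-5 c.

5.753e-5 c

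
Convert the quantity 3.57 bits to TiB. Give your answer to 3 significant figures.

1 bit = 1.13687 × 10^-13 TiB.
3.57 × 1.13687 × 10^-13 ≈ 4.06 × 10^-13 TiB.

4.06 × 10^-13 TiB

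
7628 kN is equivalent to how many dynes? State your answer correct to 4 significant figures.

7.628 × 10^11 dyn

1 kilonewton = 1.00000 × 10^8 dyn.
7628 × 1.00000 × 10^8 ≈ 7.628 × 10^11 dyn.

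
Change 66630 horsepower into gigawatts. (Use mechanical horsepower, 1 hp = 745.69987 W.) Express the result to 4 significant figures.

0.04969 gigawatts

1 hp = 7.45700 × 10^-7 GW.
So 66630 × 7.45700 × 10^-7 ≈ 0.04969 GW.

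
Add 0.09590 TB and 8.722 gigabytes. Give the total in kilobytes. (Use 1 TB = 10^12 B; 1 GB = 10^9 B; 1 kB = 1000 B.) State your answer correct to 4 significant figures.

1.046e+8 kB

0.09590 TB = 9.59000e+7 kB and 8.722 GB = 8.72200e+6 kB.
9.59000e+7 + 8.72200e+6 ≈ 1.046e+8 kB.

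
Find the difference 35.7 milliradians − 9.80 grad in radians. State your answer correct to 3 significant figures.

-0.118 rad

35.7 mrad = 0.0357000 rad and 9.80 grad = 0.153938 rad.
0.0357000 − 0.153938 ≈ -0.118 rad.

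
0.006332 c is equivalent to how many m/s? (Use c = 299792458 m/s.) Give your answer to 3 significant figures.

1 c = 2.99792 × 10^8 m/s.
Thus 0.006332 × 2.99792 × 10^8 ≈ 1.90 × 10^6 m/s.

1.90 × 10^6 m/s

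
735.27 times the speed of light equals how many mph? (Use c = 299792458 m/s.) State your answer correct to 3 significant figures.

4.93 × 10^11 miles per hour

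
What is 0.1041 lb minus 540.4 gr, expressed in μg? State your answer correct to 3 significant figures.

1.22 × 10^7 μg

0.1041 lb = 4.72190 × 10^7 μg and 540.4 gr = 3.50173 × 10^7 μg.
4.72190 × 10^7 − 3.50173 × 10^7 ≈ 1.22 × 10^7 μg.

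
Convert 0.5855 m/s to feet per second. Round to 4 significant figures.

1.921 ft/s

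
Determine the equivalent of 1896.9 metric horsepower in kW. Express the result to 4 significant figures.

1395 kW

1 PS = 0.735499 kW.
So 1896.9 × 0.735499 ≈ 1395 kW.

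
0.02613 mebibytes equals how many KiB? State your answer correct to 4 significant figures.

26.76 KiB

1 mebibyte = 1024.00 kibibytes.
Then 0.02613 × 1024.00 ≈ 26.76 KiB.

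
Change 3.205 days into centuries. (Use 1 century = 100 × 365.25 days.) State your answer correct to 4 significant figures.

8.775e-5 centuries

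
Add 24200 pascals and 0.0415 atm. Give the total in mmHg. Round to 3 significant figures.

213 millimeters of mercury

24200 Pa = 181.515 mmHg and 0.0415 atm = 31.5400 mmHg.
181.515 + 31.5400 ≈ 213 mmHg.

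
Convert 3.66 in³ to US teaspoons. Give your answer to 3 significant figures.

1 in³ = 3.32468 US tsp.
Thus 3.66 × 3.32468 ≈ 12.2 US tsp.

12.2 US tsp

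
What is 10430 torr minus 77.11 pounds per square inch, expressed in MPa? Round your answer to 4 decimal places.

10430 torr = 1.39055 MPa and 77.11 psi = 0.531655 MPa.
1.39055 − 0.531655 ≈ 0.8589 MPa.

0.8589 megapascals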